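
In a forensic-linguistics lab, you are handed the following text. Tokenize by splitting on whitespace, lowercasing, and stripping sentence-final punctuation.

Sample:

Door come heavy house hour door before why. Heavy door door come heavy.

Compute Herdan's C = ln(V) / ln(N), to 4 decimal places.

0.7587

N = 13, V = 7.
ln(V) = 1.945910, ln(N) = 2.564949
C = 1.945910 / 2.564949 = 0.7587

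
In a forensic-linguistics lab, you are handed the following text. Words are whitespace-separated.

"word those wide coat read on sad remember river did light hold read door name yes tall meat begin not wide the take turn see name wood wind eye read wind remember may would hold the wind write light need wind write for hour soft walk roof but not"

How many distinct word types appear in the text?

36

Distinct types: {begin, but, coat, did, door, eye, for, hold, hour, light, may, meat, name, need, not, on, read, remember, river, roof, sad, see, soft, take, tall, the, those, turn, walk, wide, wind, wood, word, would, write, yes}
V = 36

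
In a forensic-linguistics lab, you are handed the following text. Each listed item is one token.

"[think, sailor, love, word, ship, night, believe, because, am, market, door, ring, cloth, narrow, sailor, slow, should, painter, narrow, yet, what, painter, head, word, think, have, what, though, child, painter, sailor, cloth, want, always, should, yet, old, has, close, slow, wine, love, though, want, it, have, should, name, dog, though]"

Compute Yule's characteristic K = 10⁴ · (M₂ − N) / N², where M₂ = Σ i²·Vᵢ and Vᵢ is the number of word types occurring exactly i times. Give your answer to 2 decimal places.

176.00

Frequencies: sailor:3, should:3, painter:3, though:3, think:2, love:2, word:2, cloth:2, narrow:2, slow:2, yet:2, what:2, have:2, want:2, ship:1, night:1, believe:1, because:1, am:1, market:1, … (12 more, each freq 1)
N = 50. Frequency spectrum: V_1=18, V_2=10, V_3=4
M₂ = 1²·18 + 2²·10 + 3²·4 = 94
K = 10000 × (94 − 50) / 50² = 176.00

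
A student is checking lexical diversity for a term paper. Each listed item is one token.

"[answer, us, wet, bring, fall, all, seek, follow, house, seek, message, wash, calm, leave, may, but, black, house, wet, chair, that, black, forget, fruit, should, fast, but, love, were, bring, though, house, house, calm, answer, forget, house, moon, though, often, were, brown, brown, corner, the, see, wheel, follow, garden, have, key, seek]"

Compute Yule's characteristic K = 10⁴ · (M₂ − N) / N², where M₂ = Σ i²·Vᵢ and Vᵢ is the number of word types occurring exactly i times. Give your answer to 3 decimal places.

177.515

Frequencies: house:5, seek:3, answer:2, wet:2, bring:2, follow:2, calm:2, but:2, black:2, forget:2, were:2, though:2, brown:2, us:1, fall:1, all:1, message:1, wash:1, leave:1, may:1, … (15 more, each freq 1)
N = 52. Frequency spectrum: V_1=22, V_2=11, V_3=1, V_5=1
M₂ = 1²·22 + 2²·11 + 3²·1 + 5²·1 = 100
K = 10000 × (100 − 52) / 52² = 177.515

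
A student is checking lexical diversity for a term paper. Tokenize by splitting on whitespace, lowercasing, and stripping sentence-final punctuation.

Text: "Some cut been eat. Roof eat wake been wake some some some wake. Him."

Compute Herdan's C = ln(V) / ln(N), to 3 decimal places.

N = 14, V = 7.
ln(V) = 1.945910, ln(N) = 2.639057
C = 1.945910 / 2.639057 = 0.737

0.737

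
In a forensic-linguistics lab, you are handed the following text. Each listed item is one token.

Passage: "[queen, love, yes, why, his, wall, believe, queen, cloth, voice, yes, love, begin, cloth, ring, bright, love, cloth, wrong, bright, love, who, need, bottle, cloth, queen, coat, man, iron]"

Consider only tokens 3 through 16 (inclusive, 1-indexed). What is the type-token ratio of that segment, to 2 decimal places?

Segment tokens 3–16: yes, why, his, wall, believe, queen, cloth, voice, yes, love, begin, cloth, ring, bright
Segment N = 14, segment V = 12.
TTR = 12 / 14 = 0.86

0.86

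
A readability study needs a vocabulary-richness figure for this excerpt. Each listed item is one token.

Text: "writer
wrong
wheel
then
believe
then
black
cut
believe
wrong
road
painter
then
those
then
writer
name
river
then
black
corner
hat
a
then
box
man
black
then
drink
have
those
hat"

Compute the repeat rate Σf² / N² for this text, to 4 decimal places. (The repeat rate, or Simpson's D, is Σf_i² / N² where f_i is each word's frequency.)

0.0879

Frequencies: then:7, black:3, writer:2, wrong:2, believe:2, those:2, hat:2, wheel:1, cut:1, road:1, painter:1, name:1, river:1, corner:1, a:1, box:1, man:1, drink:1, have:1
Σf² = 90; N² = 1024
Repeat rate = 90 / 1024 = 0.0879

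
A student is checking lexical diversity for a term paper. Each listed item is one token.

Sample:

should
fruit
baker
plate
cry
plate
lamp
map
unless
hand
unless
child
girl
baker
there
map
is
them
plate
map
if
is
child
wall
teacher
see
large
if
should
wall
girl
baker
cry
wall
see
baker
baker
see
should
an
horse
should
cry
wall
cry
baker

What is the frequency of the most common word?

6

Frequencies: baker:6, should:4, cry:4, wall:4, plate:3, map:3, see:3, unless:2, child:2, girl:2, is:2, if:2, fruit:1, lamp:1, hand:1, there:1, them:1, teacher:1, large:1, an:1, … (1 more, each freq 1)
Most common: 'baker' with frequency 6.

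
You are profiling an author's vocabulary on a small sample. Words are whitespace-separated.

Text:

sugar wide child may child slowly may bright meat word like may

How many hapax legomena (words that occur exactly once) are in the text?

7

Frequencies: may:3, child:2, sugar:1, wide:1, slowly:1, bright:1, meat:1, word:1, like:1
Hapax (freq=1): bright, like, meat, slowly, sugar, wide, word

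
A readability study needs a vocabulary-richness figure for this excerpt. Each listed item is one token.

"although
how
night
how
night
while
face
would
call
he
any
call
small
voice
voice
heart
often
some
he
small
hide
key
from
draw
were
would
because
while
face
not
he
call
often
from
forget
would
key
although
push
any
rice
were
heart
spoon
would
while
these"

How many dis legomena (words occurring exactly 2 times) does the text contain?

12

Frequencies: would:4, while:3, call:3, he:3, although:2, how:2, night:2, face:2, any:2, small:2, voice:2, heart:2, often:2, key:2, from:2, were:2, some:1, hide:1, draw:1, because:1, … (6 more, each freq 1)
Words with frequency 2: although, any, face, from, heart, how, key, night, often, small, voice, were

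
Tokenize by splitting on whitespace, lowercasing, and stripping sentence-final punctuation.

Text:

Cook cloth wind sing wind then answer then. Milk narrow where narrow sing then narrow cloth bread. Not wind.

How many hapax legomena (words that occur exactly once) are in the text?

6

Frequencies: wind:3, then:3, narrow:3, cloth:2, sing:2, cook:1, answer:1, milk:1, where:1, bread:1, not:1
Hapax (freq=1): answer, bread, cook, milk, not, where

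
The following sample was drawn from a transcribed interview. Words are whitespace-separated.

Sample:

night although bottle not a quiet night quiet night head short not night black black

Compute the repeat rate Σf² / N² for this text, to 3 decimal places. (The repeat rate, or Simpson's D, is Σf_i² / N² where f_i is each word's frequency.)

0.147

Frequencies: night:4, not:2, quiet:2, black:2, although:1, bottle:1, a:1, head:1, short:1
Σf² = 33; N² = 225
Repeat rate = 33 / 225 = 0.147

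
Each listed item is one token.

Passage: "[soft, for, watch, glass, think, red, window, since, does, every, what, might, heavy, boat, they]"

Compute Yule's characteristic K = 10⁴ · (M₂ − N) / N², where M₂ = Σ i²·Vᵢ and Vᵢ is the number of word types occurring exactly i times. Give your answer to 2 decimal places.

0.00

Frequencies: soft:1, for:1, watch:1, glass:1, think:1, red:1, window:1, since:1, does:1, every:1, what:1, might:1, heavy:1, boat:1, they:1
N = 15. Frequency spectrum: V_1=15
M₂ = 1²·15 = 15
K = 10000 × (15 − 15) / 15² = 0.00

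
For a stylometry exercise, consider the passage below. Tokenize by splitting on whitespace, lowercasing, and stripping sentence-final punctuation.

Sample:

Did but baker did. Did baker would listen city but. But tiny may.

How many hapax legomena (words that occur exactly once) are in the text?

5

Frequencies: did:3, but:3, baker:2, would:1, listen:1, city:1, tiny:1, may:1
Hapax (freq=1): city, listen, may, tiny, would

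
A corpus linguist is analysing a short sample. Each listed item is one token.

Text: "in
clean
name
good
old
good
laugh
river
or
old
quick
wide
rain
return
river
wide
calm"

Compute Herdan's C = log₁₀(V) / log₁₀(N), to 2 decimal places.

N = 17, V = 13.
log₁₀(V) = 1.113943, log₁₀(N) = 1.230449
C = 1.113943 / 1.230449 = 0.91

0.91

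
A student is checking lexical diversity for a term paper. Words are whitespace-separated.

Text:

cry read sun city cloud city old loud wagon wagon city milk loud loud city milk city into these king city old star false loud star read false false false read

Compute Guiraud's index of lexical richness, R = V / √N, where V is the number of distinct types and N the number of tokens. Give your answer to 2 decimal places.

N = 31, V = 14.
√N = 5.567764
R = 14 / 5.567764 = 2.51

2.51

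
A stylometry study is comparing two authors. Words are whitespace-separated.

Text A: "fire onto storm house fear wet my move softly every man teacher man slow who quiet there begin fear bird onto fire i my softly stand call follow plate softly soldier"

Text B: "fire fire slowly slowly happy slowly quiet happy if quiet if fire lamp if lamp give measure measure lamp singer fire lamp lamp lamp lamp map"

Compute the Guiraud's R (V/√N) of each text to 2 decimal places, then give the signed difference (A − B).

A: V=24, N=31, R=4.31
B: V=10, N=26, R=1.96
Difference = 4.31 − 1.96 = 2.35

2.35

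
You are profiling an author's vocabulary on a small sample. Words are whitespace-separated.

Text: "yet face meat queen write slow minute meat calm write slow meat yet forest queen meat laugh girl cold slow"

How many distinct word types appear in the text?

Distinct types: {calm, cold, face, forest, girl, laugh, meat, minute, queen, slow, write, yet}
V = 12

12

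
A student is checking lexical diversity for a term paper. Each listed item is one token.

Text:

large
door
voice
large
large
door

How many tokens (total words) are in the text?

6

Tokens: large, door, voice, large, large, door
N = 6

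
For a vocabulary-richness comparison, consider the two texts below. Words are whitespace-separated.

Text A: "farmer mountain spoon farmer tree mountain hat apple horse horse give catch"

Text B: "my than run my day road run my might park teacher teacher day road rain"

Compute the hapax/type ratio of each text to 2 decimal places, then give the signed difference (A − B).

A: hapax=6, V=9, ratio=0.67
B: hapax=4, V=9, ratio=0.44
Difference = 0.67 − 0.44 = 0.23

0.23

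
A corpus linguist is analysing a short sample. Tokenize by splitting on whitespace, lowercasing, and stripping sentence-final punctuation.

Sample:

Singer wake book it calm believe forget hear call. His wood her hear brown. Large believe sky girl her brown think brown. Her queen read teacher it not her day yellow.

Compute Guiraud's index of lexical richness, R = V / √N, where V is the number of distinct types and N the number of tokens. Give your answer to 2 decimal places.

N = 31, V = 23.
√N = 5.567764
R = 23 / 5.567764 = 4.13

4.13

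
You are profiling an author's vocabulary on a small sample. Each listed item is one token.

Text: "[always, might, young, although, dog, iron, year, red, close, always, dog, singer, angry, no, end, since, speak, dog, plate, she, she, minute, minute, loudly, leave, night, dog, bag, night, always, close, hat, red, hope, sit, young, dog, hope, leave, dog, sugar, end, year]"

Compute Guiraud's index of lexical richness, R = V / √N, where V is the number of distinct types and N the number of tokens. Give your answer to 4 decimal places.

3.9650

N = 43, V = 26.
√N = 6.557439
R = 26 / 6.557439 = 3.9650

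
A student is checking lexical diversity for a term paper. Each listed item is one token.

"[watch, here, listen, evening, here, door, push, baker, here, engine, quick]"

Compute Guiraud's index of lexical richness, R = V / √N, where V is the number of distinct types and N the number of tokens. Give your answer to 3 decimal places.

N = 11, V = 9.
√N = 3.316625
R = 9 / 3.316625 = 2.714

2.714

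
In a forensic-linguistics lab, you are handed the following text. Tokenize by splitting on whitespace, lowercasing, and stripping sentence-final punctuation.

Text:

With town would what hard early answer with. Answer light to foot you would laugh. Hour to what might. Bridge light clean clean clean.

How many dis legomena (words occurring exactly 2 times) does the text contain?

6

Frequencies: clean:3, with:2, would:2, what:2, answer:2, light:2, to:2, town:1, hard:1, early:1, foot:1, you:1, laugh:1, hour:1, might:1, bridge:1
Words with frequency 2: answer, light, to, what, with, would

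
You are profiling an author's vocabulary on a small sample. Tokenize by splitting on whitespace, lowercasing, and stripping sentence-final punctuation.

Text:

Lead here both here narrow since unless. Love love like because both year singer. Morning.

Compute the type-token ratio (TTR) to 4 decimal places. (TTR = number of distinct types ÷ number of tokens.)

0.8000

N = 15 tokens, V = 12 types.
TTR = V / N = 12 / 15 = 0.8000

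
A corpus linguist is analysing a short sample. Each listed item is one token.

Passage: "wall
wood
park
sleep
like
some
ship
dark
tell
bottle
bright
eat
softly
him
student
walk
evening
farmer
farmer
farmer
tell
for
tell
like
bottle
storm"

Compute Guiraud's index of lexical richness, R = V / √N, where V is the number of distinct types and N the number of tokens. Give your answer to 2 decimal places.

3.92

N = 26, V = 20.
√N = 5.099020
R = 20 / 5.099020 = 3.92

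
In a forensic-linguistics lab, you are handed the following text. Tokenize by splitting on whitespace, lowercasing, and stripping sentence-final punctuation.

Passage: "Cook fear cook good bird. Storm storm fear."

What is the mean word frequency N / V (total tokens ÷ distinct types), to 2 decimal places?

N = 8 tokens, V = 5 types.
Mean frequency = N / V = 8 / 5 = 1.60

1.60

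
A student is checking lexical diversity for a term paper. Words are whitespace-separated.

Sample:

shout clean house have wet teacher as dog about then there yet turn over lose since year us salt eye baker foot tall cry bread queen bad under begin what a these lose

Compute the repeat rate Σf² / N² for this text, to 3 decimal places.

0.032

Frequencies: lose:2, shout:1, clean:1, house:1, have:1, wet:1, teacher:1, as:1, dog:1, about:1, then:1, there:1, yet:1, turn:1, over:1, since:1, year:1, us:1, salt:1, eye:1, … (12 more, each freq 1)
Σf² = 35; N² = 1089
Repeat rate = 35 / 1089 = 0.032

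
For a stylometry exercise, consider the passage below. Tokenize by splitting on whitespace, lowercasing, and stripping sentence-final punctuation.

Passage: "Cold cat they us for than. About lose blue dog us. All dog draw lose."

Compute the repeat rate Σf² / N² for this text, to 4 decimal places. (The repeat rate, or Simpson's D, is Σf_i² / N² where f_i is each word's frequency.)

Frequencies: us:2, lose:2, dog:2, cold:1, cat:1, they:1, for:1, than:1, about:1, blue:1, all:1, draw:1
Σf² = 21; N² = 225
Repeat rate = 21 / 225 = 0.0933

0.0933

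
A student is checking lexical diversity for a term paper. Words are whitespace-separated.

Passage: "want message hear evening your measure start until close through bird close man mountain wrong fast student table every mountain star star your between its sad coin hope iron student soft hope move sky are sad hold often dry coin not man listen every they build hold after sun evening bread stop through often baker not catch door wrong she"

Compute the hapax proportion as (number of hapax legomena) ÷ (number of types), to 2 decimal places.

0.64

Frequencies: evening:2, your:2, close:2, through:2, man:2, mountain:2, wrong:2, student:2, every:2, star:2, sad:2, coin:2, hope:2, hold:2, often:2, not:2, want:1, message:1, hear:1, measure:1, … (24 more, each freq 1)
Hapax count = 28; type count = 44.
Ratio = 28 / 44 = 0.64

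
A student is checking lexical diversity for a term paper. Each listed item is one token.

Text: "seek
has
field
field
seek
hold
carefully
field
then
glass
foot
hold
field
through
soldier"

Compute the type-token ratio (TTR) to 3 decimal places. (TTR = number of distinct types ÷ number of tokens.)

0.667

N = 15 tokens, V = 10 types.
TTR = V / N = 10 / 15 = 0.667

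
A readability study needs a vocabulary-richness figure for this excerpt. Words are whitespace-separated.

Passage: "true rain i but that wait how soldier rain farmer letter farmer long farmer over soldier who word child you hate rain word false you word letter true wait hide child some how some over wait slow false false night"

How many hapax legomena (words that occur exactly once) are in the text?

Frequencies: rain:3, wait:3, farmer:3, word:3, false:3, true:2, how:2, soldier:2, letter:2, over:2, child:2, you:2, some:2, i:1, but:1, that:1, long:1, who:1, hate:1, hide:1, … (2 more, each freq 1)
Hapax (freq=1): but, hate, hide, i, long, night, slow, that, who

9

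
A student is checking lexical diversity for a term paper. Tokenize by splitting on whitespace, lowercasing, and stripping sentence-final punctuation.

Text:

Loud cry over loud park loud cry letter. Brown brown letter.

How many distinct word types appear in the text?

Distinct types: {brown, cry, letter, loud, over, park}
V = 6

6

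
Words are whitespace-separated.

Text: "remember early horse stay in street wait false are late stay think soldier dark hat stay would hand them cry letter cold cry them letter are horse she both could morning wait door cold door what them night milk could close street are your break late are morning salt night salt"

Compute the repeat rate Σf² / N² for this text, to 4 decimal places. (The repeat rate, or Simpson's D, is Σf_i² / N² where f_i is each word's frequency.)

0.0381

Frequencies: are:4, stay:3, them:3, horse:2, street:2, wait:2, late:2, cry:2, letter:2, cold:2, could:2, morning:2, door:2, night:2, salt:2, remember:1, early:1, in:1, false:1, think:1, … (12 more, each freq 1)
Σf² = 99; N² = 2601
Repeat rate = 99 / 2601 = 0.0381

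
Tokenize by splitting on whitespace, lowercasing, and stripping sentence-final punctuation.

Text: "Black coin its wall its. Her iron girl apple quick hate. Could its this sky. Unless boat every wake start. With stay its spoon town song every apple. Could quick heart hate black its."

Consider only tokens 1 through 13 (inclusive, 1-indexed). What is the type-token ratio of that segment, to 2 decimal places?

Segment tokens 1–13: black, coin, its, wall, its, her, iron, girl, apple, quick, hate, could, its
Segment N = 13, segment V = 11.
TTR = 11 / 13 = 0.85

0.85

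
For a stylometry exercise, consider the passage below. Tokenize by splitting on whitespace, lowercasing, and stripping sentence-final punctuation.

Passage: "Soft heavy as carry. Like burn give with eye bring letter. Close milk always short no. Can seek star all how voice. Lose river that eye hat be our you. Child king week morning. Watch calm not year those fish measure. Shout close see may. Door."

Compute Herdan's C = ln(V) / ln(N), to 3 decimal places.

N = 46, V = 44.
ln(V) = 3.784190, ln(N) = 3.828641
C = 3.784190 / 3.828641 = 0.988

0.988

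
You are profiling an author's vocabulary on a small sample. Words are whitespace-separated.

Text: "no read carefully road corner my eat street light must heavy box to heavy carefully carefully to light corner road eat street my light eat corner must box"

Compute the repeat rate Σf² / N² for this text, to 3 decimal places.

Frequencies: carefully:3, corner:3, eat:3, light:3, road:2, my:2, street:2, must:2, heavy:2, box:2, to:2, no:1, read:1
Σf² = 66; N² = 784
Repeat rate = 66 / 784 = 0.084

0.084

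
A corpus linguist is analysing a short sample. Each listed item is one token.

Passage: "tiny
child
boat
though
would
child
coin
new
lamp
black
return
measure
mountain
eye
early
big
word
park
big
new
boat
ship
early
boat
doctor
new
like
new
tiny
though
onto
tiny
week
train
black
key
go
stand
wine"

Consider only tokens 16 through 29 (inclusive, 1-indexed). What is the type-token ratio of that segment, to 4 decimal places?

0.7143

Segment tokens 16–29: big, word, park, big, new, boat, ship, early, boat, doctor, new, like, new, tiny
Segment N = 14, segment V = 10.
TTR = 10 / 14 = 0.7143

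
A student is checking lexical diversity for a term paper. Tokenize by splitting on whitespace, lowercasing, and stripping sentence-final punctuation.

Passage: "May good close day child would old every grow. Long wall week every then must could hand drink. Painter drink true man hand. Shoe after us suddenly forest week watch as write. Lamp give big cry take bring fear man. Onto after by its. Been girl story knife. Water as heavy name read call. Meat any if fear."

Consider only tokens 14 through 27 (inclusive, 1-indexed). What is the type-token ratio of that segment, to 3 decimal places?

0.857

Segment tokens 14–27: then, must, could, hand, drink, painter, drink, true, man, hand, shoe, after, us, suddenly
Segment N = 14, segment V = 12.
TTR = 12 / 14 = 0.857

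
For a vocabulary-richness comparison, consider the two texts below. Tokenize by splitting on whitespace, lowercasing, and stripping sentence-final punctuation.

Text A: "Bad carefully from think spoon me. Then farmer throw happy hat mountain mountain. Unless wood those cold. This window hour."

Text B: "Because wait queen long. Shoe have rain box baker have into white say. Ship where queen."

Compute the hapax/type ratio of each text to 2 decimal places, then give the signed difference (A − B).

0.09

A: hapax=18, V=19, ratio=0.95
B: hapax=12, V=14, ratio=0.86
Difference = 0.95 − 0.86 = 0.09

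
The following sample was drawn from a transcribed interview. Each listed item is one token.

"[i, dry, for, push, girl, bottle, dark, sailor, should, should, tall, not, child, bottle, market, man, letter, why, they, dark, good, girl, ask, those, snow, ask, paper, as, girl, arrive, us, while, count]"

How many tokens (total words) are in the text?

Tokens: i, dry, for, push, girl, bottle, dark, sailor, should, should, tall, not, child, bottle, market, man, letter, why, they, dark, good, girl, ask, those, snow, ask, paper, as, girl, arrive, us, while, count
N = 33

33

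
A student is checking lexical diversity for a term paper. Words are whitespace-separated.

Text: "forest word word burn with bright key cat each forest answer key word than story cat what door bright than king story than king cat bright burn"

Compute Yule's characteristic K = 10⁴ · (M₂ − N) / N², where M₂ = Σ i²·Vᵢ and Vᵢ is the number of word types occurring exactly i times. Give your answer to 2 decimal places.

Frequencies: word:3, bright:3, cat:3, than:3, forest:2, burn:2, key:2, story:2, king:2, with:1, each:1, answer:1, what:1, door:1
N = 27. Frequency spectrum: V_1=5, V_2=5, V_3=4
M₂ = 1²·5 + 2²·5 + 3²·4 = 61
K = 10000 × (61 − 27) / 27² = 466.39

466.39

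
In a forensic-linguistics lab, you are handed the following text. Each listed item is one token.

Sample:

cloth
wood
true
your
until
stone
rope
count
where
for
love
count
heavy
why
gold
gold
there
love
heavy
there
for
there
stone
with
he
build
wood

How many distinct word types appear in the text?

Distinct types: {build, cloth, count, for, gold, he, heavy, love, rope, stone, there, true, until, where, why, with, wood, your}
V = 18

18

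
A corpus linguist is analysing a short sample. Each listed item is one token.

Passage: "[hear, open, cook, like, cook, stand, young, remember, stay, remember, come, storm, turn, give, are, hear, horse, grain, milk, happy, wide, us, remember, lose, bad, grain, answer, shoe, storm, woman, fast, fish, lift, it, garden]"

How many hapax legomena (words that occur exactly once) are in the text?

24

Frequencies: remember:3, hear:2, cook:2, storm:2, grain:2, open:1, like:1, stand:1, young:1, stay:1, come:1, turn:1, give:1, are:1, horse:1, milk:1, happy:1, wide:1, us:1, lose:1, … (9 more, each freq 1)
Hapax (freq=1): answer, are, bad, come, fast, fish, garden, give, happy, horse, it, lift, like, lose, milk, open, shoe, stand, stay, turn, us, wide, woman, young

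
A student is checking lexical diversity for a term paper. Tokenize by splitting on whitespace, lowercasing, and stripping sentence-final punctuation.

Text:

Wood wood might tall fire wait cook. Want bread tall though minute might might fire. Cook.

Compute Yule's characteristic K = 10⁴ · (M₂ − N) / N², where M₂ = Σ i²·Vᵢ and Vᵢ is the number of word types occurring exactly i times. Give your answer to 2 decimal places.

546.88

Frequencies: might:3, wood:2, tall:2, fire:2, cook:2, wait:1, want:1, bread:1, though:1, minute:1
N = 16. Frequency spectrum: V_1=5, V_2=4, V_3=1
M₂ = 1²·5 + 2²·4 + 3²·1 = 30
K = 10000 × (30 − 16) / 16² = 546.88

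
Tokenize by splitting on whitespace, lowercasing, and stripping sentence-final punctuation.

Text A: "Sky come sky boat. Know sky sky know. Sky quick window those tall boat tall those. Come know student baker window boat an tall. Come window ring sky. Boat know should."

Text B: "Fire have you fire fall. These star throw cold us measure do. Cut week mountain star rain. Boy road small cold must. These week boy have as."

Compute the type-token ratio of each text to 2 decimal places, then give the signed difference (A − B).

-0.32

TTR(A) = 13/31 = 0.42
TTR(B) = 20/27 = 0.74
Difference = 0.42 − 0.74 = -0.32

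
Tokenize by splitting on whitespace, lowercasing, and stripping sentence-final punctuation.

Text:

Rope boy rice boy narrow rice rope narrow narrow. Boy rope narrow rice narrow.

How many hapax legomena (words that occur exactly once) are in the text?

0

Frequencies: narrow:5, rope:3, boy:3, rice:3
Hapax (freq=1): (none)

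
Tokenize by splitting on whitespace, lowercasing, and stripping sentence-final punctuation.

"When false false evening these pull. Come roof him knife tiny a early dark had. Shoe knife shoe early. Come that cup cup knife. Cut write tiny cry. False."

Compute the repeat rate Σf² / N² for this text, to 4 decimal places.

0.0606

Frequencies: false:3, knife:3, come:2, tiny:2, early:2, shoe:2, cup:2, when:1, evening:1, these:1, pull:1, roof:1, him:1, a:1, dark:1, had:1, that:1, cut:1, write:1, cry:1
Σf² = 51; N² = 841
Repeat rate = 51 / 841 = 0.0606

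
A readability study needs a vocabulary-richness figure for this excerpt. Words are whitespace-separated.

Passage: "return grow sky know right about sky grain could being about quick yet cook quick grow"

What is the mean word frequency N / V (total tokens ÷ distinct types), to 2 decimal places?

1.33

N = 16 tokens, V = 12 types.
Mean frequency = N / V = 16 / 12 = 1.33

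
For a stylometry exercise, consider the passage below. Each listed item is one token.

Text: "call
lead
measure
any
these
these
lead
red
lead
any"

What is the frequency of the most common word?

3

Frequencies: lead:3, any:2, these:2, call:1, measure:1, red:1
Most common: 'lead' with frequency 3.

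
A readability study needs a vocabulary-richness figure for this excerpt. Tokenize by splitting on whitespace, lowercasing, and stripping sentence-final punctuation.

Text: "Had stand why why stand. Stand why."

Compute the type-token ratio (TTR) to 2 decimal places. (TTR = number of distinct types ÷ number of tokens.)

0.43

N = 7 tokens, V = 3 types.
TTR = V / N = 3 / 7 = 0.43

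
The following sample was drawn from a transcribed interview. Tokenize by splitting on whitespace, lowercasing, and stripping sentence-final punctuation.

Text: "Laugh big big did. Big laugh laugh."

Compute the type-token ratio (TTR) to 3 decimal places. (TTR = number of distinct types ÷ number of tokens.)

N = 7 tokens, V = 3 types.
TTR = V / N = 3 / 7 = 0.429

0.429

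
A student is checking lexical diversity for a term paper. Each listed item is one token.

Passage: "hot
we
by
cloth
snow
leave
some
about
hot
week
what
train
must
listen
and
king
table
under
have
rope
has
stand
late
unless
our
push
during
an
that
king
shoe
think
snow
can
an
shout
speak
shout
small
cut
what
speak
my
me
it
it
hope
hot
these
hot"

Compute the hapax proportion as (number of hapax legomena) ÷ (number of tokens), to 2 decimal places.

0.64

Frequencies: hot:4, snow:2, what:2, king:2, an:2, shout:2, speak:2, it:2, we:1, by:1, cloth:1, leave:1, some:1, about:1, week:1, train:1, must:1, listen:1, and:1, table:1, … (20 more, each freq 1)
Hapax count = 32; token count = 50.
Ratio = 32 / 50 = 0.64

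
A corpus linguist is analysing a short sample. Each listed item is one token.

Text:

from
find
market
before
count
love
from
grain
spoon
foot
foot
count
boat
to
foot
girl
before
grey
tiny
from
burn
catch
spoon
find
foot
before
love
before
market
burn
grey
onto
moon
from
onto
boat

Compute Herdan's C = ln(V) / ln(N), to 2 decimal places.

0.81

N = 36, V = 18.
ln(V) = 2.890372, ln(N) = 3.583519
C = 2.890372 / 3.583519 = 0.81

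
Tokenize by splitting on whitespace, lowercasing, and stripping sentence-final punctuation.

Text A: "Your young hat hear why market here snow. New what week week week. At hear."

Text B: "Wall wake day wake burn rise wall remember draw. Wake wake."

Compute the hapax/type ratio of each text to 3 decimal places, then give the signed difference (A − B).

0.119

A: hapax=10, V=12, ratio=0.833
B: hapax=5, V=7, ratio=0.714
Difference = 0.833 − 0.714 = 0.119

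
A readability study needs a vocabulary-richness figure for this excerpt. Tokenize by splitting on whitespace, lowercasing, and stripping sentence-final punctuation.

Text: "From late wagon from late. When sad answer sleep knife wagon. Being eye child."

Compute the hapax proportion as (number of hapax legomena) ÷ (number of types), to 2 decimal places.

0.73

Frequencies: from:2, late:2, wagon:2, when:1, sad:1, answer:1, sleep:1, knife:1, being:1, eye:1, child:1
Hapax count = 8; type count = 11.
Ratio = 8 / 11 = 0.73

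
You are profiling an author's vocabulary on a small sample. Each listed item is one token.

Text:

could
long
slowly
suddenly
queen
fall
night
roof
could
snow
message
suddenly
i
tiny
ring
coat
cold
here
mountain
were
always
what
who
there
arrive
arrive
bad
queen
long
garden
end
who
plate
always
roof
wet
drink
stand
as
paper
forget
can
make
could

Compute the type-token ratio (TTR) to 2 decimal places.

N = 44 tokens, V = 35 types.
TTR = V / N = 35 / 44 = 0.80

0.80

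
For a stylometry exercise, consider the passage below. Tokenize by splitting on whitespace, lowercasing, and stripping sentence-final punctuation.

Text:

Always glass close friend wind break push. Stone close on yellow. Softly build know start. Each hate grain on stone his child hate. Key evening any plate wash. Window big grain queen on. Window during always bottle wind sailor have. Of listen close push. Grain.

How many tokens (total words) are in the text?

45

Tokens: always, glass, close, friend, wind, break, push, stone, close, on, yellow, softly, build, know, start, each, hate, grain, on, stone, his, child, hate, key, evening, any, plate, wash, window, big, grain, queen, on, window, during, always, bottle, wind, sailor, have, of, listen, close, push, grain
N = 45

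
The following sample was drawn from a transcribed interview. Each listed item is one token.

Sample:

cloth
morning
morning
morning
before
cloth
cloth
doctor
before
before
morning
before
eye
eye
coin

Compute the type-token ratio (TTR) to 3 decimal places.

0.400

N = 15 tokens, V = 6 types.
TTR = V / N = 6 / 15 = 0.400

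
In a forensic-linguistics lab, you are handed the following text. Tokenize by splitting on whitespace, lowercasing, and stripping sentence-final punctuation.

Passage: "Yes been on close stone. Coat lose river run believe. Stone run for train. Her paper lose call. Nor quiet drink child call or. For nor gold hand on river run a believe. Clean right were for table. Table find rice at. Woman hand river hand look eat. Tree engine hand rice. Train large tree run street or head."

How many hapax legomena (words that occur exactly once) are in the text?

23

Frequencies: run:4, hand:4, river:3, for:3, on:2, stone:2, lose:2, believe:2, train:2, call:2, nor:2, or:2, table:2, rice:2, tree:2, yes:1, been:1, close:1, coat:1, her:1, … (18 more, each freq 1)
Hapax (freq=1): a, at, been, child, clean, close, coat, drink, eat, engine, find, gold, head, her, large, look, paper, quiet, right, street, were, woman, yes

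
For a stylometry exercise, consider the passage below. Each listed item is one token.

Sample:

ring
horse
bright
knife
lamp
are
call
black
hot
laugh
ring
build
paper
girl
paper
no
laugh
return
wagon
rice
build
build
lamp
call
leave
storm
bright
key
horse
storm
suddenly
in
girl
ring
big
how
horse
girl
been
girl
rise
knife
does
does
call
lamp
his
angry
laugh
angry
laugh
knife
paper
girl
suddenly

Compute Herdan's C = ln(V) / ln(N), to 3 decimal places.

0.840

N = 55, V = 29.
ln(V) = 3.367296, ln(N) = 4.007333
C = 3.367296 / 4.007333 = 0.840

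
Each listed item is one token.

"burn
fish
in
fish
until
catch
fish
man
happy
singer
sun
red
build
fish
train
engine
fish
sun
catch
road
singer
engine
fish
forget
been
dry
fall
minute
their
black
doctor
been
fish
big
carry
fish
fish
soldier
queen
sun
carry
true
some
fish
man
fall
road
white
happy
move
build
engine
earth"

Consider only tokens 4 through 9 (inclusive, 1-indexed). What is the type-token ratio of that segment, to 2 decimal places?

0.83

Segment tokens 4–9: fish, until, catch, fish, man, happy
Segment N = 6, segment V = 5.
TTR = 5 / 6 = 0.83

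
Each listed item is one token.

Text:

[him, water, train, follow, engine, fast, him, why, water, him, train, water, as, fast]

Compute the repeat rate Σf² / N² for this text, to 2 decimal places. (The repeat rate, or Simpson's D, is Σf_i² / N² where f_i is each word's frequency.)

0.15

Frequencies: him:3, water:3, train:2, fast:2, follow:1, engine:1, why:1, as:1
Σf² = 30; N² = 196
Repeat rate = 30 / 196 = 0.15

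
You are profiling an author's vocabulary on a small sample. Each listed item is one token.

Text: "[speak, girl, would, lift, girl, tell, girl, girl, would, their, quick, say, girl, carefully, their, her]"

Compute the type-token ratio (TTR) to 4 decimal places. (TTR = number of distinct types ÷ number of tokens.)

N = 16 tokens, V = 10 types.
TTR = V / N = 10 / 16 = 0.6250

0.6250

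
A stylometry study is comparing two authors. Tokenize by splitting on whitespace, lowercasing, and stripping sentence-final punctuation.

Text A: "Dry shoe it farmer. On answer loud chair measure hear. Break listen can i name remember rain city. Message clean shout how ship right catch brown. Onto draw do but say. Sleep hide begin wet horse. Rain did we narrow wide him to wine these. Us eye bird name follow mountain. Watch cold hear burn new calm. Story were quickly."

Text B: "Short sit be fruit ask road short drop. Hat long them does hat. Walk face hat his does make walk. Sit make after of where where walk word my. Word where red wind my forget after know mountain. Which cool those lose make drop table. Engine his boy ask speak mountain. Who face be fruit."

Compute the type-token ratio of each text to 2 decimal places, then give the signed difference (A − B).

0.33

TTR(A) = 57/60 = 0.95
TTR(B) = 34/55 = 0.62
Difference = 0.95 − 0.62 = 0.33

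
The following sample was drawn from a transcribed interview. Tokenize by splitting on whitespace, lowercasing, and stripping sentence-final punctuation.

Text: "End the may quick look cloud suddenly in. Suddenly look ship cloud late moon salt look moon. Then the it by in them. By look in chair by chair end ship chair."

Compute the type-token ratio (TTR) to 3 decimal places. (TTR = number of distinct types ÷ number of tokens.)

N = 32 tokens, V = 17 types.
TTR = V / N = 17 / 32 = 0.531

0.531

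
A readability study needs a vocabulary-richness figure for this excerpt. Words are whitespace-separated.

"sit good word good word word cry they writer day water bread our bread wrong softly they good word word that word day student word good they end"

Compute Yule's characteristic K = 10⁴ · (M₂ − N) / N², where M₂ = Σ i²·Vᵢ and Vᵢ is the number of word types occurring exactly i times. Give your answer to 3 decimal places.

816.327

Frequencies: word:7, good:4, they:3, day:2, bread:2, sit:1, cry:1, writer:1, water:1, our:1, wrong:1, softly:1, that:1, student:1, end:1
N = 28. Frequency spectrum: V_1=10, V_2=2, V_3=1, V_4=1, V_7=1
M₂ = 1²·10 + 2²·2 + 3²·1 + 4²·1 + 7²·1 = 92
K = 10000 × (92 − 28) / 28² = 816.327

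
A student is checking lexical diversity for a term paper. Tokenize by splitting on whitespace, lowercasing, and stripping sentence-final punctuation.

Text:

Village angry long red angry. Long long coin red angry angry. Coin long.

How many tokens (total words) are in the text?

Tokens: village, angry, long, red, angry, long, long, coin, red, angry, angry, coin, long
N = 13

13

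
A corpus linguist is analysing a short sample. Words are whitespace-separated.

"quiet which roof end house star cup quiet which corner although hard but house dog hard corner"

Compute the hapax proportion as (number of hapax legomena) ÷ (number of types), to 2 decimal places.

Frequencies: quiet:2, which:2, house:2, corner:2, hard:2, roof:1, end:1, star:1, cup:1, although:1, but:1, dog:1
Hapax count = 7; type count = 12.
Ratio = 7 / 12 = 0.58

0.58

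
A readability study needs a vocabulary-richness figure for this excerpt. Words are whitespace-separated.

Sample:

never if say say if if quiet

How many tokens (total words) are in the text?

Tokens: never, if, say, say, if, if, quiet
N = 7

7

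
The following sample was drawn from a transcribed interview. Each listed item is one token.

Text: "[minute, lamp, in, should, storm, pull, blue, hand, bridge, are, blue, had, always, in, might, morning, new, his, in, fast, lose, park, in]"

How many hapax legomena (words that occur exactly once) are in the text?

17

Frequencies: in:4, blue:2, minute:1, lamp:1, should:1, storm:1, pull:1, hand:1, bridge:1, are:1, had:1, always:1, might:1, morning:1, new:1, his:1, fast:1, lose:1, park:1
Hapax (freq=1): always, are, bridge, fast, had, hand, his, lamp, lose, might, minute, morning, new, park, pull, should, storm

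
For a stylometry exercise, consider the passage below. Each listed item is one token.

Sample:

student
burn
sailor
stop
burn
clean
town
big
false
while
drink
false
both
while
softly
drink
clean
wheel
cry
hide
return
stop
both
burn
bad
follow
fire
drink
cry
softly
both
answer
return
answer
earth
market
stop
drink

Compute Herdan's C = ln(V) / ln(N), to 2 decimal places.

0.85

N = 38, V = 22.
ln(V) = 3.091042, ln(N) = 3.637586
C = 3.091042 / 3.637586 = 0.85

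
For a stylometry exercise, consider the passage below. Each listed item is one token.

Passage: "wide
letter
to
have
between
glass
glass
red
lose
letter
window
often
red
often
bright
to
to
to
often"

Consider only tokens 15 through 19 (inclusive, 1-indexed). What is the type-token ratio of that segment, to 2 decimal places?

Segment tokens 15–19: bright, to, to, to, often
Segment N = 5, segment V = 3.
TTR = 3 / 5 = 0.60

0.60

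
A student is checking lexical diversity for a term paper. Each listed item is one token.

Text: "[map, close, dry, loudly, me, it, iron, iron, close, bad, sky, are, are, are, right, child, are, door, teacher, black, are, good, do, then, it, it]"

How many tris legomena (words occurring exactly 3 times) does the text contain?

Frequencies: are:5, it:3, close:2, iron:2, map:1, dry:1, loudly:1, me:1, bad:1, sky:1, right:1, child:1, door:1, teacher:1, black:1, good:1, do:1, then:1
Words with frequency 3: it

1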